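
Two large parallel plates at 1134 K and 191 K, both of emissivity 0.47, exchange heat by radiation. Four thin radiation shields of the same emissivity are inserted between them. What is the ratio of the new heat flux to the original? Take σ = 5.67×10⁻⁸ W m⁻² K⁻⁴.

With N identical shields there are N+1 = 5 gaps in series, each with the same radiative resistance, so the flux falls to 1/(N+1) of its unshielded value.

ratio ≈ 0.200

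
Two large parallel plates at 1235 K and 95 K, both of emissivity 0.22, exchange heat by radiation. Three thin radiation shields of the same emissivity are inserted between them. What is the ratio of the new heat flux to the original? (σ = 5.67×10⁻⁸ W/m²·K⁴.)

With N identical shields there are N+1 = 4 gaps in series, each with the same radiative resistance, so the flux falls to 1/(N+1) of its unshielded value.

ratio ≈ 0.250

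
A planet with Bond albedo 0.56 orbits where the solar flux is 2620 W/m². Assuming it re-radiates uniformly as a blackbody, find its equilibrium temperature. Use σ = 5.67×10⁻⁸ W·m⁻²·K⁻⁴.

Power absorbed = (1−a)S·πR²; power emitted = 4πR²σT⁴. Equating and cancelling πR²:
T = ((1−a)S / 4σ)^(1/4) = (1150 / (4 × 5.67×10⁻⁸))^(1/4) = (5.08×10^9)^(1/4).
T = 267 K.

T ≈ 267 K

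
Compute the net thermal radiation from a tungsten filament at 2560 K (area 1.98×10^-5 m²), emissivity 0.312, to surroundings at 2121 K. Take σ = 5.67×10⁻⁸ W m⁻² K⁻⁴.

Q = εσA(T⁴ − T_s⁴). T⁴ − T_s⁴ = (2560)⁴ − (2121)⁴ = 4.29×10^13 − 2.02×10^13 = 2.27×10^13 K⁴.
Q = 0.312 × 5.67×10⁻⁸ × 1.98×10^-5 × 2.27×10^13 = 7.96 W.

Q ≈ 7.96 W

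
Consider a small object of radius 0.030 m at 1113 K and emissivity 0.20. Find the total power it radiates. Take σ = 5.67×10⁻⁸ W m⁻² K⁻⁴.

P ≈ 197 W

A = 4πr² = 4π × (0.030)² = 0.0113 m².
P = εσAT⁴ = 0.20 × 5.67×10⁻⁸ × 0.0113 × (1113)⁴ = 0.20 × 5.67×10⁻⁸ × 0.0113 × 1.53×10^12.
P = 197 W.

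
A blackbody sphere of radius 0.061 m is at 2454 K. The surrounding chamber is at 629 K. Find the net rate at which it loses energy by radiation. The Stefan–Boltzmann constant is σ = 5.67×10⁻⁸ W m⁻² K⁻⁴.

A = 4πr² = 4π × (0.061)² = 0.0468 m².
Q = σA(T⁴ − T_s⁴). T⁴ − T_s⁴ = (2454)⁴ − (629)⁴ = 3.63×10^13 − 1.57×10^11 = 3.61×10^13 K⁴.
Q = 5.67×10⁻⁸ × 0.0468 × 3.61×10^13 = 95700 W.

Q ≈ 95700 W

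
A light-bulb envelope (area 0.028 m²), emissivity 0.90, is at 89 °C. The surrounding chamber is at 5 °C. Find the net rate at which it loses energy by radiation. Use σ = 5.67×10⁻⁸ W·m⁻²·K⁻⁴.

Convert: 89 °C = 362 K; 5 °C = 278 K.
Q = εσA(T⁴ − T_s⁴). T⁴ − T_s⁴ = (362)⁴ − (278)⁴ = 1.72×10^10 − 5.97×10^9 = 1.12×10^10 K⁴.
Q = 0.90 × 5.67×10⁻⁸ × 0.0280 × 1.12×10^10 = 16.0 W.

Q ≈ 16.0 W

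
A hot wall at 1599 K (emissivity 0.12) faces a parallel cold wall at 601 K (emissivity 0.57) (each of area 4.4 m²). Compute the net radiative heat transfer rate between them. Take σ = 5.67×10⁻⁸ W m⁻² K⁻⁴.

Q ≈ 1.76×10^5 W

For two large parallel gray plates, q = σ(T₁⁴ − T₂⁴) / (1/ε₁ + 1/ε₂ − 1).
1/ε₁ + 1/ε₂ − 1 = 1/0.12 + 1/0.57 − 1 = 9.088.
T₁⁴ − T₂⁴ = 6.54×10^12 − 1.30×10^11 = 6.41×10^12 K⁴.
q = 5.67×10⁻⁸ × 6.41×10^12 / 9.088 = 40000 W/m².
Q = q·A = 40000 × 4.4 = 1.76×10^5 W.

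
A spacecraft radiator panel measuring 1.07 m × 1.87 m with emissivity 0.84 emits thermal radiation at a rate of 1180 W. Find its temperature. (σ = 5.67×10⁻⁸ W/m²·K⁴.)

A = 1.07 × 1.87 = 2.00 m².
From P = εσAT⁴, T = (P / εσA)^(1/4) = (1180 / (0.84 × 5.67×10⁻⁸ × 2.00))^(1/4).
T = (1.24×10^10)^(1/4) = 334 K.

T ≈ 334 K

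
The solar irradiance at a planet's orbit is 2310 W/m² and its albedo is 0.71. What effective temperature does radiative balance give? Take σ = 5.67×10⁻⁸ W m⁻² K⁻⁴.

T ≈ 233 K

Power absorbed = (1−a)S·πR²; power emitted = 4πR²σT⁴. Equating and cancelling πR²:
T = ((1−a)S / 4σ)^(1/4) = (670 / (4 × 5.67×10⁻⁸))^(1/4) = (2.95×10^9)^(1/4).
T = 233 K.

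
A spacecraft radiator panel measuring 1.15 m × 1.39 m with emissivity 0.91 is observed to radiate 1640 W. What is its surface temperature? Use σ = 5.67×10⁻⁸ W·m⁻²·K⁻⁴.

T ≈ 376 K

A = 1.15 × 1.39 = 1.60 m².
From P = εσAT⁴, T = (P / εσA)^(1/4) = (1640 / (0.91 × 5.67×10⁻⁸ × 1.60))^(1/4).
T = (1.99×10^10)^(1/4) = 376 K.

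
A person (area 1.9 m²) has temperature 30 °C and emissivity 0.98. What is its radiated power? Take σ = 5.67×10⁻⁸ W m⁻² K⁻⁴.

30 °C = 303 K.
P = εσAT⁴ = 0.98 × 5.67×10⁻⁸ × 1.90 × (303)⁴ = 0.98 × 5.67×10⁻⁸ × 1.90 × 8.43×10^9.
P = 890 W.

P ≈ 890 W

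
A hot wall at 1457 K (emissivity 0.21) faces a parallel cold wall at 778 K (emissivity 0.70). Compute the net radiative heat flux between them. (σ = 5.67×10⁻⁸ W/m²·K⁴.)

q ≈ 45200 W/m²

For two large parallel gray plates, q = σ(T₁⁴ − T₂⁴) / (1/ε₁ + 1/ε₂ − 1).
1/ε₁ + 1/ε₂ − 1 = 1/0.21 + 1/0.70 − 1 = 5.190.
T₁⁴ − T₂⁴ = 4.51×10^12 − 3.66×10^11 = 4.14×10^12 K⁴.
q = 5.67×10⁻⁸ × 4.14×10^12 / 5.190 = 45200 W/m².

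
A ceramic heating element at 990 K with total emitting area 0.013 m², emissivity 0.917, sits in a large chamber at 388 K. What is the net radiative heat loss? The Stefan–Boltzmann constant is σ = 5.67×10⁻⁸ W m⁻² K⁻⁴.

Q ≈ 634 W

Q = εσA(T⁴ − T_s⁴). T⁴ − T_s⁴ = (990)⁴ − (388)⁴ = 9.61×10^11 − 2.27×10^10 = 9.38×10^11 K⁴.
Q = 0.917 × 5.67×10⁻⁸ × 0.0130 × 9.38×10^11 = 634 W.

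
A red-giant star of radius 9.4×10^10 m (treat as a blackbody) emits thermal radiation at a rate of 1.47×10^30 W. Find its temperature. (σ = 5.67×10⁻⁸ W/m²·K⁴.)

A = 4πr² = 4π × (9.4×10^10)² = 1.11×10^23 m².
From P = σAT⁴, T = (P / σA)^(1/4) = (1.47×10^30 / (5.67×10⁻⁸ × 1.11×10^23))^(1/4).
T = (2.33×10^14)^(1/4) = 3910 K.

T ≈ 3910 K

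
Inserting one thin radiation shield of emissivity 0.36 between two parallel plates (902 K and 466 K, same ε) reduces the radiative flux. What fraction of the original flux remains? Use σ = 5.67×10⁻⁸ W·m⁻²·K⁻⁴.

ratio ≈ 0.500

With N identical shields there are N+1 = 2 gaps in series, each with the same radiative resistance, so the flux falls to 1/(N+1) of its unshielded value.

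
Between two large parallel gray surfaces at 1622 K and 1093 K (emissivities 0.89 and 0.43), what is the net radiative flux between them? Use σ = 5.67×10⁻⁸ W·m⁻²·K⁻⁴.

For two large parallel gray plates, q = σ(T₁⁴ − T₂⁴) / (1/ε₁ + 1/ε₂ − 1).
1/ε₁ + 1/ε₂ − 1 = 1/0.89 + 1/0.43 − 1 = 2.449.
T₁⁴ − T₂⁴ = 6.92×10^12 − 1.43×10^12 = 5.49×10^12 K⁴.
q = 5.67×10⁻⁸ × 5.49×10^12 / 2.449 = 1.27×10^5 W/m².

q ≈ 1.27×10^5 W/m²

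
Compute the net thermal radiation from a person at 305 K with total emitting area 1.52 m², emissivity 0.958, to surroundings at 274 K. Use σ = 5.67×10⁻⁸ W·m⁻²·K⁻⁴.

Q ≈ 249 W

Q = εσA(T⁴ − T_s⁴). T⁴ − T_s⁴ = (305)⁴ − (274)⁴ = 8.65×10^9 − 5.64×10^9 = 3.02×10^9 K⁴.
Q = 0.958 × 5.67×10⁻⁸ × 1.52 × 3.02×10^9 = 249 W.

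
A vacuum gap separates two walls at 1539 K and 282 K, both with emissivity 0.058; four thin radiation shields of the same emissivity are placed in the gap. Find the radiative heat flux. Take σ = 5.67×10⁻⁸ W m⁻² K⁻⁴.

Each of the 5 gaps contributes resistance (2/ε − 1) = 2/0.058 − 1 = 33.48; total = 167.4.
q = σ(T₁⁴ − T₂⁴) / 167.4 = 5.67×10⁻⁸ × 5.60×10^12 / 167.4 = 1900 W/m².

q ≈ 1900 W/m²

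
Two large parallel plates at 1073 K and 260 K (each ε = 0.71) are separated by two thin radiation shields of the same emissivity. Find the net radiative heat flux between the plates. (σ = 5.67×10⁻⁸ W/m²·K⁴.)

q ≈ 13700 W/m²

Each of the 3 gaps contributes resistance (2/ε − 1) = 2/0.71 − 1 = 1.817; total = 5.451.
q = σ(T₁⁴ − T₂⁴) / 5.451 = 5.67×10⁻⁸ × 1.32×10^12 / 5.451 = 13700 W/m².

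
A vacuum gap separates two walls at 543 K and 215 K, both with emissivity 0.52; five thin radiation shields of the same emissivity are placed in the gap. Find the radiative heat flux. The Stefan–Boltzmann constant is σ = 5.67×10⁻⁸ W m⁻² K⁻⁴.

q ≈ 282 W/m²

Each of the 6 gaps contributes resistance (2/ε − 1) = 2/0.52 − 1 = 2.846; total = 17.08.
q = σ(T₁⁴ − T₂⁴) / 17.08 = 5.67×10⁻⁸ × 8.48×10^10 / 17.08 = 282 W/m².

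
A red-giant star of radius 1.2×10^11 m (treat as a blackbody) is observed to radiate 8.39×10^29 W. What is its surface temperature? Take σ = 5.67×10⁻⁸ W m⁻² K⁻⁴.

A = 4πr² = 4π × (1.2×10^11)² = 1.81×10^23 m².
From P = σAT⁴, T = (P / σA)^(1/4) = (8.39×10^29 / (5.67×10⁻⁸ × 1.81×10^23))^(1/4).
T = (8.18×10^13)^(1/4) = 3010 K.

T ≈ 3010 K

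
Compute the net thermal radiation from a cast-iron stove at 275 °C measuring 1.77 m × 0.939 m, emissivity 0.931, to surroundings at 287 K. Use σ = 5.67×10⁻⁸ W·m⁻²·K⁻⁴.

A = 1.77 × 0.939 = 1.66 m².
Convert: 275 °C = 548 K.
Q = εσA(T⁴ − T_s⁴). T⁴ − T_s⁴ = (548)⁴ − (287)⁴ = 9.02×10^10 − 6.78×10^9 = 8.34×10^10 K⁴.
Q = 0.931 × 5.67×10⁻⁸ × 1.66 × 8.34×10^10 = 7320 W.

Q ≈ 7320 W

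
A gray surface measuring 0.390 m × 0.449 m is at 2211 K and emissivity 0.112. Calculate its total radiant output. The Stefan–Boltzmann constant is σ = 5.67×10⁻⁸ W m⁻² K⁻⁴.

P ≈ 26600 W

A = 0.390 × 0.449 = 0.175 m².
P = εσAT⁴ = 0.112 × 5.67×10⁻⁸ × 0.175 × (2211)⁴ = 0.112 × 5.67×10⁻⁸ × 0.175 × 2.39×10^13.
P = 26600 W.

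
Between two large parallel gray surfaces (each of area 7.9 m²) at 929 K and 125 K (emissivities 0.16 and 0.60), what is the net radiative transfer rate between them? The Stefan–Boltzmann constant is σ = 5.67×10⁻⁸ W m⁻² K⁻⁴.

Q ≈ 48200 W

For two large parallel gray plates, q = σ(T₁⁴ − T₂⁴) / (1/ε₁ + 1/ε₂ − 1).
1/ε₁ + 1/ε₂ − 1 = 1/0.16 + 1/0.60 − 1 = 6.917.
T₁⁴ − T₂⁴ = 7.45×10^11 − 2.44×10^8 = 7.45×10^11 K⁴.
q = 5.67×10⁻⁸ × 7.45×10^11 / 6.917 = 6100 W/m².
Q = q·A = 6100 × 7.9 = 48200 W.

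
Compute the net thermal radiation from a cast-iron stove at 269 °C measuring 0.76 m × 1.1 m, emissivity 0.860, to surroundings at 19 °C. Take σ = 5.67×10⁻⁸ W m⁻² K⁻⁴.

Q ≈ 3220 W

A = 0.76 × 1.1 = 0.836 m².
Convert: 269 °C = 542 K; 19 °C = 292 K.
Q = εσA(T⁴ − T_s⁴). T⁴ − T_s⁴ = (542)⁴ − (292)⁴ = 8.63×10^10 − 7.27×10^9 = 7.90×10^10 K⁴.
Q = 0.860 × 5.67×10⁻⁸ × 0.836 × 7.90×10^10 = 3220 W.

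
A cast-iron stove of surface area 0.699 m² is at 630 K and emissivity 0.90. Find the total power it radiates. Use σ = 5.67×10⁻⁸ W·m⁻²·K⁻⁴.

P ≈ 5620 W

Stefan–Boltzmann: P = εσAT⁴ = 0.90 × 5.67×10⁻⁸ × 0.699 × (630)⁴ = 0.90 × 5.67×10⁻⁸ × 0.699 × 1.58×10^11.
P = 5620 W.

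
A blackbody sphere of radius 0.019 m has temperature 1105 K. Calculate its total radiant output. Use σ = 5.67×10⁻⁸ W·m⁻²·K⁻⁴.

P ≈ 383 W

A = 4πr² = 4π × (0.019)² = 4.54×10^-3 m².
P = σAT⁴ = 5.67×10⁻⁸ × 4.54×10^-3 × (1105)⁴ = 5.67×10⁻⁸ × 4.54×10^-3 × 1.49×10^12.
P = 383 W.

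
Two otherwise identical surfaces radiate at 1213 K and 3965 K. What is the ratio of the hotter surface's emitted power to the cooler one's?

ratio ≈ 114

P ∝ T⁴, so the ratio is (3965/1213)⁴ = (3.269)⁴ = 114.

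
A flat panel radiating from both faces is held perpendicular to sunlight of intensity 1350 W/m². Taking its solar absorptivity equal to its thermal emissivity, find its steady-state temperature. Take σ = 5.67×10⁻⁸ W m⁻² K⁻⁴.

T ≈ 330 K

Absorbed flux αS = emitted flux 2εσT⁴ per unit area; with α = ε this gives T = (S/2σ)^(1/4).
T = (1350 / (2 × 5.67×10⁻⁸))^(1/4) = (1.19×10^10)^(1/4).
T = 330 K.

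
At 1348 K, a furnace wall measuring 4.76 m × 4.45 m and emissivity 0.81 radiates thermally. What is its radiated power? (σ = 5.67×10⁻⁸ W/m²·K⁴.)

A = 4.76 × 4.45 = 21.2 m².
Stefan–Boltzmann: P = εσAT⁴ = 0.81 × 5.67×10⁻⁸ × 21.2 × (1348)⁴ = 0.81 × 5.67×10⁻⁸ × 21.2 × 3.30×10^12.
P = 3.21×10^6 W.

P ≈ 3.21×10^6 W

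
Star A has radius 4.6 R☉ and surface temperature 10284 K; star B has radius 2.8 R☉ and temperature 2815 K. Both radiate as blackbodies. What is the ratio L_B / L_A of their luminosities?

L_B/L_A ≈ 2.08×10^-3

L = 4πR²σT⁴ ∝ R²T⁴, so L_B/L_A = (2.8/4.6)² × (2815/10284)⁴ = 0.371 × 5.61×10^-3 = 2.08×10^-3.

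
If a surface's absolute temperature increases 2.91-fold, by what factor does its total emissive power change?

P ∝ T⁴, so the power scales as (2.91)⁴ = 71.7.

factor ≈ 71.7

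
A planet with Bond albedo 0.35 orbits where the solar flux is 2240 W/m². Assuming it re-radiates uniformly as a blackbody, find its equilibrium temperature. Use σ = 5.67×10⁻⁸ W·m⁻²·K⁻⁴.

T ≈ 283 K

Power absorbed = (1−a)S·πR²; power emitted = 4πR²σT⁴. Equating and cancelling πR²:
T = ((1−a)S / 4σ)^(1/4) = (1460 / (4 × 5.67×10⁻⁸))^(1/4) = (6.42×10^9)^(1/4).
T = 283 K.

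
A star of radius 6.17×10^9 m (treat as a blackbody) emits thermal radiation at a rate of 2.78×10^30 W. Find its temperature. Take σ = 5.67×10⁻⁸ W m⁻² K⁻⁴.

T ≈ 17900 K

A = 4πr² = 4π × (6.17×10^9)² = 4.78×10^20 m².
From P = σAT⁴, T = (P / σA)^(1/4) = (2.78×10^30 / (5.67×10⁻⁸ × 4.78×10^20))^(1/4).
T = (1.02×10^17)^(1/4) = 17900 K.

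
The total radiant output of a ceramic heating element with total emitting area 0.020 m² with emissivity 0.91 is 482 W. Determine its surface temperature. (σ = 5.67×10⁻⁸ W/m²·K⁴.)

From P = εσAT⁴, T = (P / εσA)^(1/4) = (482 / (0.91 × 5.67×10⁻⁸ × 0.0200))^(1/4).
T = (4.67×10^11)^(1/4) = 827 K.

T ≈ 827 K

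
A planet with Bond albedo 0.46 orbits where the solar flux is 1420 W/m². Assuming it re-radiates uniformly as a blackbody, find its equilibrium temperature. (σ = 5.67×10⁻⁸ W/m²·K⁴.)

T ≈ 241 K

Power absorbed = (1−a)S·πR²; power emitted = 4πR²σT⁴. Equating and cancelling πR²:
T = ((1−a)S / 4σ)^(1/4) = (767 / (4 × 5.67×10⁻⁸))^(1/4) = (3.38×10^9)^(1/4).
T = 241 K.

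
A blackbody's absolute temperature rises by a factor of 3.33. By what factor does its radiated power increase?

factor ≈ 123

P ∝ T⁴, so the power scales as (3.33)⁴ = 123.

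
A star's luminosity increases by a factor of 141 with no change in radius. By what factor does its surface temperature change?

factor ≈ 3.45

P ∝ T⁴ ⇒ T ∝ P^(1/4), so T scales by (141)^(1/4) = 3.45.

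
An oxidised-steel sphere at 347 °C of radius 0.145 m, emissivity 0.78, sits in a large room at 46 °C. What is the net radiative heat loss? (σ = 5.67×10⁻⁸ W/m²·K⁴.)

A = 4πr² = 4π × (0.145)² = 0.264 m².
Convert: 347 °C = 620 K; 46 °C = 319 K.
Q = εσA(T⁴ − T_s⁴). T⁴ − T_s⁴ = (620)⁴ − (319)⁴ = 1.48×10^11 − 1.04×10^10 = 1.37×10^11 K⁴.
Q = 0.78 × 5.67×10⁻⁸ × 0.264 × 1.37×10^11 = 1610 W.

Q ≈ 1610 W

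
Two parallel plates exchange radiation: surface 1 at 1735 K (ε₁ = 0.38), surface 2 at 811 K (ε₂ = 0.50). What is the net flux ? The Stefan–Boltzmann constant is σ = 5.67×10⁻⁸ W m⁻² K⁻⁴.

For two large parallel gray plates, q = σ(T₁⁴ − T₂⁴) / (1/ε₁ + 1/ε₂ − 1).
1/ε₁ + 1/ε₂ − 1 = 1/0.38 + 1/0.50 − 1 = 3.632.
T₁⁴ − T₂⁴ = 9.06×10^12 − 4.33×10^11 = 8.63×10^12 K⁴.
q = 5.67×10⁻⁸ × 8.63×10^12 / 3.632 = 1.35×10^5 W/m².

q ≈ 1.35×10^5 W/m²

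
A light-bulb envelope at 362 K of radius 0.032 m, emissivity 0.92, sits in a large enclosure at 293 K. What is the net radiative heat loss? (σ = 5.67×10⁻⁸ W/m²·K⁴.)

A = 4πr² = 4π × (0.032)² = 0.0129 m².
Q = εσA(T⁴ − T_s⁴). T⁴ − T_s⁴ = (362)⁴ − (293)⁴ = 1.72×10^10 − 7.37×10^9 = 9.80×10^9 K⁴.
Q = 0.92 × 5.67×10⁻⁸ × 0.0129 × 9.80×10^9 = 6.58 W.

Q ≈ 6.58 W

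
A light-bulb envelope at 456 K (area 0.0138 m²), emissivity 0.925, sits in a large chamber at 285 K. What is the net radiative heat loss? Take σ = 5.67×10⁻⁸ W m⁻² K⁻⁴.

Q ≈ 26.5 W

Q = εσA(T⁴ − T_s⁴). T⁴ − T_s⁴ = (456)⁴ − (285)⁴ = 4.32×10^10 − 6.60×10^9 = 3.66×10^10 K⁴.
Q = 0.925 × 5.67×10⁻⁸ × 0.0138 × 3.66×10^10 = 26.5 W.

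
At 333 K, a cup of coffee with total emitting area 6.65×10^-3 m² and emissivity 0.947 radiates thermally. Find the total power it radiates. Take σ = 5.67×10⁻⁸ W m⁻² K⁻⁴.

P = εσAT⁴ = 0.947 × 5.67×10⁻⁸ × 6.65×10^-3 × (333)⁴ = 0.947 × 5.67×10⁻⁸ × 6.65×10^-3 × 1.23×10^10.
P = 4.39 W.

P ≈ 4.39 W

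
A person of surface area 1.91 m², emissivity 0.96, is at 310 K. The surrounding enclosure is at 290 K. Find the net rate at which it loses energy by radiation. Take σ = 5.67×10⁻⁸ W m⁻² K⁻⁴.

Q = εσA(T⁴ − T_s⁴). T⁴ − T_s⁴ = (310)⁴ − (290)⁴ = 9.24×10^9 − 7.07×10^9 = 2.16×10^9 K⁴.
Q = 0.96 × 5.67×10⁻⁸ × 1.91 × 2.16×10^9 = 225 W.

Q ≈ 225 W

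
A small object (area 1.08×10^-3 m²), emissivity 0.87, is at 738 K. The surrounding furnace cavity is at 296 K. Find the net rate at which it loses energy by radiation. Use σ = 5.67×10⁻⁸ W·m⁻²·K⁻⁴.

Q = εσA(T⁴ − T_s⁴). T⁴ − T_s⁴ = (738)⁴ − (296)⁴ = 2.97×10^11 − 7.68×10^9 = 2.89×10^11 K⁴.
Q = 0.87 × 5.67×10⁻⁸ × 1.08×10^-3 × 2.89×10^11 = 15.4 W.

Q ≈ 15.4 W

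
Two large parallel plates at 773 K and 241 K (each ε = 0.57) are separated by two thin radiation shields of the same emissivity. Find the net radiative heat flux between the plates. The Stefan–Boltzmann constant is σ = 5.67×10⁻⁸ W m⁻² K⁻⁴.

q ≈ 2660 W/m²

Each of the 3 gaps contributes resistance (2/ε − 1) = 2/0.57 − 1 = 2.509; total = 7.526.
q = σ(T₁⁴ − T₂⁴) / 7.526 = 5.67×10⁻⁸ × 3.54×10^11 / 7.526 = 2660 W/m².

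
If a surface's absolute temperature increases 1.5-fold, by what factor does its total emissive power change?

P ∝ T⁴, so the power scales as (1.5)⁴ = 5.06.

factor ≈ 5.06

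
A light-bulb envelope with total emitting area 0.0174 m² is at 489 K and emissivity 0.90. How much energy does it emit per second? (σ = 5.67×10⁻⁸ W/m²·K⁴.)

P = εσAT⁴ = 0.90 × 5.67×10⁻⁸ × 0.0174 × (489)⁴ = 0.90 × 5.67×10⁻⁸ × 0.0174 × 5.72×10^10.
P = 50.8 W.

P ≈ 50.8 W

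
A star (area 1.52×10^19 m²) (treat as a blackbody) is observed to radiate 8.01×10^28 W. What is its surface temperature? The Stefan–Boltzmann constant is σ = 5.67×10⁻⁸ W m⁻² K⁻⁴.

From P = σAT⁴, T = (P / σA)^(1/4) = (8.01×10^28 / (5.67×10⁻⁸ × 1.52×10^19))^(1/4).
T = (9.29×10^16)^(1/4) = 17500 K.

T ≈ 17500 K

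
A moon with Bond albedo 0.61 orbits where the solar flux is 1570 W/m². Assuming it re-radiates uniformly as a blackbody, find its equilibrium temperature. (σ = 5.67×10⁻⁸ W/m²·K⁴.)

Power absorbed = (1−a)S·πR²; power emitted = 4πR²σT⁴. Equating and cancelling πR²:
T = ((1−a)S / 4σ)^(1/4) = (612 / (4 × 5.67×10⁻⁸))^(1/4) = (2.70×10^9)^(1/4).
T = 228 K.

T ≈ 228 K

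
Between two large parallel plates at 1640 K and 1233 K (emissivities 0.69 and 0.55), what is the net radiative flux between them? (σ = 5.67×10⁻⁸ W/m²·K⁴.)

For two large parallel gray plates, q = σ(T₁⁴ − T₂⁴) / (1/ε₁ + 1/ε₂ − 1).
1/ε₁ + 1/ε₂ − 1 = 1/0.69 + 1/0.55 − 1 = 2.267.
T₁⁴ − T₂⁴ = 7.23×10^12 − 2.31×10^12 = 4.92×10^12 K⁴.
q = 5.67×10⁻⁸ × 4.92×10^12 / 2.267 = 1.23×10^5 W/m².

q ≈ 1.23×10^5 W/m²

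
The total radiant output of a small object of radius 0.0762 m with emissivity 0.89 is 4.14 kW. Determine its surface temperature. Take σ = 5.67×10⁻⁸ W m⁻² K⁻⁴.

A = 4πr² = 4π × (0.0762)² = 0.0730 m².
From P = εσAT⁴, T = (P / εσA)^(1/4) = (4140 / (0.89 × 5.67×10⁻⁸ × 0.0730))^(1/4).
T = (1.12×10^12)^(1/4) = 1030 K.

T ≈ 1030 K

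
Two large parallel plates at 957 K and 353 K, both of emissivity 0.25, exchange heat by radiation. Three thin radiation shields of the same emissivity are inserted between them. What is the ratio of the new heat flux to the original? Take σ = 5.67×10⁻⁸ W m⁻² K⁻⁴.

With N identical shields there are N+1 = 4 gaps in series, each with the same radiative resistance, so the flux falls to 1/(N+1) of its unshielded value.

ratio ≈ 0.250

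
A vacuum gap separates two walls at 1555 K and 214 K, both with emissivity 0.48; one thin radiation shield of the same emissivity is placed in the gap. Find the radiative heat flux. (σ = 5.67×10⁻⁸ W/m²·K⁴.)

Each of the 2 gaps contributes resistance (2/ε − 1) = 2/0.48 − 1 = 3.167; total = 6.333.
q = σ(T₁⁴ − T₂⁴) / 6.333 = 5.67×10⁻⁸ × 5.84×10^12 / 6.333 = 52300 W/m².

q ≈ 52300 W/m²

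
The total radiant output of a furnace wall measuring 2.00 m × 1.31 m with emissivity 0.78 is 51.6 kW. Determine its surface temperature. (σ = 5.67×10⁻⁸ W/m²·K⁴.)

T ≈ 817 K

A = 2.00 × 1.31 = 2.62 m².
From P = εσAT⁴, T = (P / εσA)^(1/4) = (51600 / (0.78 × 5.67×10⁻⁸ × 2.62))^(1/4).
T = (4.45×10^11)^(1/4) = 817 K.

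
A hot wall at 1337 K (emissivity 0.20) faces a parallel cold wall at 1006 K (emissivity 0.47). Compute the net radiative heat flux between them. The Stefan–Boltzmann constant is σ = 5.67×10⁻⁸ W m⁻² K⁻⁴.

q ≈ 20100 W/m²

For two large parallel gray plates, q = σ(T₁⁴ − T₂⁴) / (1/ε₁ + 1/ε₂ − 1).
1/ε₁ + 1/ε₂ − 1 = 1/0.20 + 1/0.47 − 1 = 6.128.
T₁⁴ − T₂⁴ = 3.20×10^12 − 1.02×10^12 = 2.17×10^12 K⁴.
q = 5.67×10⁻⁸ × 2.17×10^12 / 6.128 = 20100 W/m².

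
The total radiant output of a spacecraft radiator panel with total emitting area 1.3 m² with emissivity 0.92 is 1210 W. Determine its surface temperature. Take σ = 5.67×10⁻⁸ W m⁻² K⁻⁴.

T ≈ 365 K

From P = εσAT⁴, T = (P / εσA)^(1/4) = (1210 / (0.92 × 5.67×10⁻⁸ × 1.30))^(1/4).
T = (1.78×10^10)^(1/4) = 365 K.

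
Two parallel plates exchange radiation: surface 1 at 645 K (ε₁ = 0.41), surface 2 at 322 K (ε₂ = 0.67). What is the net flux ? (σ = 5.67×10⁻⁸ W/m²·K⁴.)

For two large parallel gray plates, q = σ(T₁⁴ − T₂⁴) / (1/ε₁ + 1/ε₂ − 1).
1/ε₁ + 1/ε₂ − 1 = 1/0.41 + 1/0.67 − 1 = 2.932.
T₁⁴ − T₂⁴ = 1.73×10^11 − 1.08×10^10 = 1.62×10^11 K⁴.
q = 5.67×10⁻⁸ × 1.62×10^11 / 2.932 = 3140 W/m².

q ≈ 3140 W/m²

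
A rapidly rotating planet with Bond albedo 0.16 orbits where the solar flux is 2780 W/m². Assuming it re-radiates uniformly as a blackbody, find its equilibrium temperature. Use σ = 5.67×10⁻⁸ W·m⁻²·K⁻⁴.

T ≈ 319 K

Power absorbed = (1−a)S·πR²; power emitted = 4πR²σT⁴. Equating and cancelling πR²:
T = ((1−a)S / 4σ)^(1/4) = (2340 / (4 × 5.67×10⁻⁸))^(1/4) = (1.03×10^10)^(1/4).
T = 319 K.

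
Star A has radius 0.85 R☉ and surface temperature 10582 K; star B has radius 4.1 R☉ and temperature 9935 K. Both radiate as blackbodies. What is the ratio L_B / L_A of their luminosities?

L = 4πR²σT⁴ ∝ R²T⁴, so L_B/L_A = (4.1/0.85)² × (9935/10582)⁴ = 23.3 × 0.777 = 18.1.

L_B/L_A ≈ 18.1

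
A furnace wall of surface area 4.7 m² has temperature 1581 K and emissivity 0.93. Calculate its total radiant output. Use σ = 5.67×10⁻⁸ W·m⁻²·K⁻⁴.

Stefan–Boltzmann: P = εσAT⁴ = 0.93 × 5.67×10⁻⁸ × 4.70 × (1581)⁴ = 0.93 × 5.67×10⁻⁸ × 4.70 × 6.25×10^12.
P = 1.55×10^6 W.

P ≈ 1.55×10^6 W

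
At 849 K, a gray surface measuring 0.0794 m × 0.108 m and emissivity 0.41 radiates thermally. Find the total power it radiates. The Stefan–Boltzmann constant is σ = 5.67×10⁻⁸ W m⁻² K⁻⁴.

P ≈ 104 W

A = 0.0794 × 0.108 = 8.58×10^-3 m².
P = εσAT⁴ = 0.41 × 5.67×10⁻⁸ × 8.58×10^-3 × (849)⁴ = 0.41 × 5.67×10⁻⁸ × 8.58×10^-3 × 5.20×10^11.
P = 104 W.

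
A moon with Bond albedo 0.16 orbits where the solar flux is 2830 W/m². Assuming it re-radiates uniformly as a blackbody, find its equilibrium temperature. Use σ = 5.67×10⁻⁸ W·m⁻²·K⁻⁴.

T ≈ 320 K

Power absorbed = (1−a)S·πR²; power emitted = 4πR²σT⁴. Equating and cancelling πR²:
T = ((1−a)S / 4σ)^(1/4) = (2380 / (4 × 5.67×10⁻⁸))^(1/4) = (1.05×10^10)^(1/4).
T = 320 K.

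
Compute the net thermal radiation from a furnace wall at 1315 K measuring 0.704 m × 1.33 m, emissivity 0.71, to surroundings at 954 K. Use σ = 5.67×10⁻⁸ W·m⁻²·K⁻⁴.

Q ≈ 81500 W

A = 0.704 × 1.33 = 0.936 m².
Q = εσA(T⁴ − T_s⁴). T⁴ − T_s⁴ = (1315)⁴ − (954)⁴ = 2.99×10^12 − 8.28×10^11 = 2.16×10^12 K⁴.
Q = 0.71 × 5.67×10⁻⁸ × 0.936 × 2.16×10^12 = 81500 W.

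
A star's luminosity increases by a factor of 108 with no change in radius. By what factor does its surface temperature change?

factor ≈ 3.22

P ∝ T⁴ ⇒ T ∝ P^(1/4), so T scales by (108)^(1/4) = 3.22.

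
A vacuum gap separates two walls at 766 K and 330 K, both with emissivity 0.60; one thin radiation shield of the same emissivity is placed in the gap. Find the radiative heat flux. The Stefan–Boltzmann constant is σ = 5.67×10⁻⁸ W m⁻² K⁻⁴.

Each of the 2 gaps contributes resistance (2/ε − 1) = 2/0.60 − 1 = 2.333; total = 4.667.
q = σ(T₁⁴ − T₂⁴) / 4.667 = 5.67×10⁻⁸ × 3.32×10^11 / 4.667 = 4040 W/m².

q ≈ 4040 W/m²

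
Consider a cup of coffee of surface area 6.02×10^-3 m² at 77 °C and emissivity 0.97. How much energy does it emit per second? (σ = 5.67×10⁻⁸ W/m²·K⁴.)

77 °C = 350 K.
P = εσAT⁴ = 0.97 × 5.67×10⁻⁸ × 6.02×10^-3 × (350)⁴ = 0.97 × 5.67×10⁻⁸ × 6.02×10^-3 × 1.50×10^10.
P = 4.97 W.

P ≈ 4.97 W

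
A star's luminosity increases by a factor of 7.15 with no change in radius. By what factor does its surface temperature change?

factor ≈ 1.64

P ∝ T⁴ ⇒ T ∝ P^(1/4), so T scales by (7.15)^(1/4) = 1.64.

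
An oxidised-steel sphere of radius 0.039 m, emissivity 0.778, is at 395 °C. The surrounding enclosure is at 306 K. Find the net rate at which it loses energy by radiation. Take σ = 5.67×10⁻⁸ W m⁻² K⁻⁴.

A = 4πr² = 4π × (0.039)² = 0.0191 m².
Convert: 395 °C = 668 K.
Q = εσA(T⁴ − T_s⁴). T⁴ − T_s⁴ = (668)⁴ − (306)⁴ = 1.99×10^11 − 8.77×10^9 = 1.90×10^11 K⁴.
Q = 0.778 × 5.67×10⁻⁸ × 0.0191 × 1.90×10^11 = 160 W.

Q ≈ 160 W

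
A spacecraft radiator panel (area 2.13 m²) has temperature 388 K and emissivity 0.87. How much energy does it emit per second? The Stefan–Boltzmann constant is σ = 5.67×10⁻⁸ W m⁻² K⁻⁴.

P = εσAT⁴ = 0.87 × 5.67×10⁻⁸ × 2.13 × (388)⁴ = 0.87 × 5.67×10⁻⁸ × 2.13 × 2.27×10^10.
P = 2380 W.

P ≈ 2380 W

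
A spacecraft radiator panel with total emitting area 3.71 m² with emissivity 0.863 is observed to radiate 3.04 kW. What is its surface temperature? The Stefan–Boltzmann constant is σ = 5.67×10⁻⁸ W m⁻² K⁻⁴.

T ≈ 360 K

From P = εσAT⁴, T = (P / εσA)^(1/4) = (3040 / (0.863 × 5.67×10⁻⁸ × 3.71))^(1/4).
T = (1.67×10^10)^(1/4) = 360 K.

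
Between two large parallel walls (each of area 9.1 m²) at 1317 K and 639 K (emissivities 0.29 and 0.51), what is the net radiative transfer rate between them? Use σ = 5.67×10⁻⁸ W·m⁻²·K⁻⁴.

For two large parallel gray plates, q = σ(T₁⁴ − T₂⁴) / (1/ε₁ + 1/ε₂ − 1).
1/ε₁ + 1/ε₂ − 1 = 1/0.29 + 1/0.51 − 1 = 4.409.
T₁⁴ − T₂⁴ = 3.01×10^12 − 1.67×10^11 = 2.84×10^12 K⁴.
q = 5.67×10⁻⁸ × 2.84×10^12 / 4.409 = 36500 W/m².
Q = q·A = 36500 × 9.1 = 3.33×10^5 W.

Q ≈ 3.33×10^5 W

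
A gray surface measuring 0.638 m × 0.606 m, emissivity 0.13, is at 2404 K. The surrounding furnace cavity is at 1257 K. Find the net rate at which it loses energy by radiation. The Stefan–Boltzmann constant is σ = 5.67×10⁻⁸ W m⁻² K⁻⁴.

Q ≈ 88100 W

A = 0.638 × 0.606 = 0.387 m².
Q = εσA(T⁴ − T_s⁴). T⁴ − T_s⁴ = (2404)⁴ − (1257)⁴ = 3.34×10^13 − 2.50×10^12 = 3.09×10^13 K⁴.
Q = 0.13 × 5.67×10⁻⁸ × 0.387 × 3.09×10^13 = 88100 W.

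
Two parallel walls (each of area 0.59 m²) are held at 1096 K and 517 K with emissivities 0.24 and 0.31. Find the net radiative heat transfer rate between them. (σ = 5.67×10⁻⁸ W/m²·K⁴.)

For two large parallel gray plates, q = σ(T₁⁴ − T₂⁴) / (1/ε₁ + 1/ε₂ − 1).
1/ε₁ + 1/ε₂ − 1 = 1/0.24 + 1/0.31 − 1 = 6.392.
T₁⁴ − T₂⁴ = 1.44×10^12 − 7.14×10^10 = 1.37×10^12 K⁴.
q = 5.67×10⁻⁸ × 1.37×10^12 / 6.392 = 12200 W/m².
Q = q·A = 12200 × 0.59 = 7180 W.

Q ≈ 7180 W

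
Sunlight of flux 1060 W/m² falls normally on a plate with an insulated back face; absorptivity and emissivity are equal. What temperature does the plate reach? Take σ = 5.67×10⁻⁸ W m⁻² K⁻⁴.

Absorbed flux αS = emitted flux εσT⁴ (one radiating face); with α = ε, T = (S/σ)^(1/4).
T = (1060 / 5.67×10⁻⁸)^(1/4) = (1.87×10^10)^(1/4).
T = 370 K.

T ≈ 370 K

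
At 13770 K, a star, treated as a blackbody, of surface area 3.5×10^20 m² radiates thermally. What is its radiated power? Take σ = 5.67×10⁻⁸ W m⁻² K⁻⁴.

P = σAT⁴ = 5.67×10⁻⁸ × 3.50×10^20 × (13770)⁴ = 5.67×10⁻⁸ × 3.50×10^20 × 3.60×10^16.
P = 7.13×10^29 W.

P ≈ 7.13×10^29 W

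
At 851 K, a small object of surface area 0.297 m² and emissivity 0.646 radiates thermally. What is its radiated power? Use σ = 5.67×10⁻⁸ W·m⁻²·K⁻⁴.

P ≈ 5710 W

Stefan–Boltzmann: P = εσAT⁴ = 0.646 × 5.67×10⁻⁸ × 0.297 × (851)⁴ = 0.646 × 5.67×10⁻⁸ × 0.297 × 5.24×10^11.
P = 5710 W.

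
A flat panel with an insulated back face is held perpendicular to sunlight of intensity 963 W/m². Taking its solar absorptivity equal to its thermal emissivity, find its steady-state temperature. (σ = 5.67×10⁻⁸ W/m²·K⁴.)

T ≈ 361 K

Absorbed flux αS = emitted flux εσT⁴ (one radiating face); with α = ε, T = (S/σ)^(1/4).
T = (963 / 5.67×10⁻⁸)^(1/4) = (1.70×10^10)^(1/4).
T = 361 K.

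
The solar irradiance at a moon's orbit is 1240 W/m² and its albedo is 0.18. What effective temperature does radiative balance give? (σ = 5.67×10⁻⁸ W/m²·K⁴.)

Power absorbed = (1−a)S·πR²; power emitted = 4πR²σT⁴. Equating and cancelling πR²:
T = ((1−a)S / 4σ)^(1/4) = (1020 / (4 × 5.67×10⁻⁸))^(1/4) = (4.48×10^9)^(1/4).
T = 259 K.

T ≈ 259 K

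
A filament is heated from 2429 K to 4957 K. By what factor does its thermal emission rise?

ratio ≈ 17.3

P ∝ T⁴, so the ratio is (4957/2429)⁴ = (2.041)⁴ = 17.3.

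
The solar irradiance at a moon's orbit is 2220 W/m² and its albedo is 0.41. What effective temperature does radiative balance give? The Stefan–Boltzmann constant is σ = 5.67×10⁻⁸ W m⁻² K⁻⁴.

Power absorbed = (1−a)S·πR²; power emitted = 4πR²σT⁴. Equating and cancelling πR²:
T = ((1−a)S / 4σ)^(1/4) = (1310 / (4 × 5.67×10⁻⁸))^(1/4) = (5.78×10^9)^(1/4).
T = 276 K.

T ≈ 276 K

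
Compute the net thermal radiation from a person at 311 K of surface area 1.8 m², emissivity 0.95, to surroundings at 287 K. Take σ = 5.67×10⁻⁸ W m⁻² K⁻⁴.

Q = εσA(T⁴ − T_s⁴). T⁴ − T_s⁴ = (311)⁴ − (287)⁴ = 9.35×10^9 − 6.78×10^9 = 2.57×10^9 K⁴.
Q = 0.95 × 5.67×10⁻⁸ × 1.80 × 2.57×10^9 = 249 W.

Q ≈ 249 W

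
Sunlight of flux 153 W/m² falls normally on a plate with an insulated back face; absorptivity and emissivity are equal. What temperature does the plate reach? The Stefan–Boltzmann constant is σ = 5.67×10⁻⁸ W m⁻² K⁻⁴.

Absorbed flux αS = emitted flux εσT⁴ (one radiating face); with α = ε, T = (S/σ)^(1/4).
T = (153 / 5.67×10⁻⁸)^(1/4) = (2.70×10^9)^(1/4).
T = 228 K.

T ≈ 228 K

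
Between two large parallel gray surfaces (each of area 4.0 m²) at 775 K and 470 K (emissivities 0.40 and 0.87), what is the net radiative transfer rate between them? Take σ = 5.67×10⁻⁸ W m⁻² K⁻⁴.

For two large parallel gray plates, q = σ(T₁⁴ − T₂⁴) / (1/ε₁ + 1/ε₂ − 1).
1/ε₁ + 1/ε₂ − 1 = 1/0.40 + 1/0.87 − 1 = 2.649.
T₁⁴ − T₂⁴ = 3.61×10^11 − 4.88×10^10 = 3.12×10^11 K⁴.
q = 5.67×10⁻⁸ × 3.12×10^11 / 2.649 = 6680 W/m².
Q = q·A = 6680 × 4.0 = 26700 W.

Q ≈ 26700 W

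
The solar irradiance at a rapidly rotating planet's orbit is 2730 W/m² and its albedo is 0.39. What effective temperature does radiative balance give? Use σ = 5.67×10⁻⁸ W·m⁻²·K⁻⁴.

T ≈ 293 K

Power absorbed = (1−a)S·πR²; power emitted = 4πR²σT⁴. Equating and cancelling πR²:
T = ((1−a)S / 4σ)^(1/4) = (1670 / (4 × 5.67×10⁻⁸))^(1/4) = (7.34×10^9)^(1/4).
T = 293 K.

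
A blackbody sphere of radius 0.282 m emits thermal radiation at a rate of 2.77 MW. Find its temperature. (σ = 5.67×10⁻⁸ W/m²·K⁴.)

T ≈ 2640 K

A = 4πr² = 4π × (0.282)² = 0.999 m².
From P = σAT⁴, T = (P / σA)^(1/4) = (2.77×10^6 / (5.67×10⁻⁸ × 0.999))^(1/4).
T = (4.89×10^13)^(1/4) = 2640 K.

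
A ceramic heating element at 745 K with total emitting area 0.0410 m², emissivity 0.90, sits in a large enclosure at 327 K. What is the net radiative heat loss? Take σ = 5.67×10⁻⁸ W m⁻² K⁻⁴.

Q = εσA(T⁴ − T_s⁴). T⁴ − T_s⁴ = (745)⁴ − (327)⁴ = 3.08×10^11 − 1.14×10^10 = 2.97×10^11 K⁴.
Q = 0.90 × 5.67×10⁻⁸ × 0.0410 × 2.97×10^11 = 621 W.

Q ≈ 621 W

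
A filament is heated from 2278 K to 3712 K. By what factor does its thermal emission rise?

ratio ≈ 7.05

P ∝ T⁴, so the ratio is (3712/2278)⁴ = (1.629)⁴ = 7.05.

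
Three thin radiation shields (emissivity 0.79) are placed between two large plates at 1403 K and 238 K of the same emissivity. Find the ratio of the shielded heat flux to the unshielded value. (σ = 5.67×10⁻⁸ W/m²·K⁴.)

ratio ≈ 0.250

With N identical shields there are N+1 = 4 gaps in series, each with the same radiative resistance, so the flux falls to 1/(N+1) of its unshielded value.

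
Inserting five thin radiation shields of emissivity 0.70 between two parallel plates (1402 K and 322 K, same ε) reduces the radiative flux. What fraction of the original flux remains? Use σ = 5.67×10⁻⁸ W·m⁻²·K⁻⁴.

ratio ≈ 0.167

With N identical shields there are N+1 = 6 gaps in series, each with the same radiative resistance, so the flux falls to 1/(N+1) of its unshielded value.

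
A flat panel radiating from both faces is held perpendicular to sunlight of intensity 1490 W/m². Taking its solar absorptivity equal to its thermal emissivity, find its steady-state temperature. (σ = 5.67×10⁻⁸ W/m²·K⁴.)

T ≈ 339 K

Absorbed flux αS = emitted flux 2εσT⁴ per unit area; with α = ε this gives T = (S/2σ)^(1/4).
T = (1490 / (2 × 5.67×10⁻⁸))^(1/4) = (1.31×10^10)^(1/4).
T = 339 K.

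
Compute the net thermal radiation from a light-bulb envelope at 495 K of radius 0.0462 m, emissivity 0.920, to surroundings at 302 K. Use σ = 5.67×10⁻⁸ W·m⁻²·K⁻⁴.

Q ≈ 72.4 W

A = 4πr² = 4π × (0.0462)² = 0.0268 m².
Q = εσA(T⁴ − T_s⁴). T⁴ − T_s⁴ = (495)⁴ − (302)⁴ = 6.00×10^10 − 8.32×10^9 = 5.17×10^10 K⁴.
Q = 0.920 × 5.67×10⁻⁸ × 0.0268 × 5.17×10^10 = 72.4 W.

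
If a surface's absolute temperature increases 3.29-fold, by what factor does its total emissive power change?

factor ≈ 117

P ∝ T⁴, so the power scales as (3.29)⁴ = 117.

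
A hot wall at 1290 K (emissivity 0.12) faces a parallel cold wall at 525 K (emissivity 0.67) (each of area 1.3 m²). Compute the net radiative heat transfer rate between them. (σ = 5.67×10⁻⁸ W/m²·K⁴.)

For two large parallel gray plates, q = σ(T₁⁴ − T₂⁴) / (1/ε₁ + 1/ε₂ − 1).
1/ε₁ + 1/ε₂ − 1 = 1/0.12 + 1/0.67 − 1 = 8.826.
T₁⁴ − T₂⁴ = 2.77×10^12 − 7.60×10^10 = 2.69×10^12 K⁴.
q = 5.67×10⁻⁸ × 2.69×10^12 / 8.826 = 17300 W/m².
Q = q·A = 17300 × 1.3 = 22500 W.

Q ≈ 22500 W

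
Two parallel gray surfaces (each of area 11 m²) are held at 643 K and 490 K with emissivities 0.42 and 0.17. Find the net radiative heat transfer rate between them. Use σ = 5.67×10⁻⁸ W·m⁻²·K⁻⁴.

Q ≈ 9730 W

For two large parallel gray plates, q = σ(T₁⁴ − T₂⁴) / (1/ε₁ + 1/ε₂ − 1).
1/ε₁ + 1/ε₂ − 1 = 1/0.42 + 1/0.17 − 1 = 7.263.
T₁⁴ − T₂⁴ = 1.71×10^11 − 5.76×10^10 = 1.13×10^11 K⁴.
q = 5.67×10⁻⁸ × 1.13×10^11 / 7.263 = 884 W/m².
Q = q·A = 884 × 11 = 9730 W.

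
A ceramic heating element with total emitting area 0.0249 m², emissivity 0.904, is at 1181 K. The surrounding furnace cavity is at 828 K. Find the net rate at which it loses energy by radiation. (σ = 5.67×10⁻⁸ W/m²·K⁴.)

Q = εσA(T⁴ − T_s⁴). T⁴ − T_s⁴ = (1181)⁴ − (828)⁴ = 1.95×10^12 − 4.70×10^11 = 1.48×10^12 K⁴.
Q = 0.904 × 5.67×10⁻⁸ × 0.0249 × 1.48×10^12 = 1880 W.

Q ≈ 1880 W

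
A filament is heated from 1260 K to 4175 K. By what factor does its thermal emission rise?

P ∝ T⁴, so the ratio is (4175/1260)⁴ = (3.313)⁴ = 121.

ratio ≈ 121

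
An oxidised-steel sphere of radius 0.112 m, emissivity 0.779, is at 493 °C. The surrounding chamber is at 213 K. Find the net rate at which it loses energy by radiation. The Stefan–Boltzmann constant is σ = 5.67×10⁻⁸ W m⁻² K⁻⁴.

A = 4πr² = 4π × (0.112)² = 0.158 m².
Convert: 493 °C = 766 K.
Q = εσA(T⁴ − T_s⁴). T⁴ − T_s⁴ = (766)⁴ − (213)⁴ = 3.44×10^11 − 2.06×10^9 = 3.42×10^11 K⁴.
Q = 0.779 × 5.67×10⁻⁸ × 0.158 × 3.42×10^11 = 2380 W.

Q ≈ 2380 W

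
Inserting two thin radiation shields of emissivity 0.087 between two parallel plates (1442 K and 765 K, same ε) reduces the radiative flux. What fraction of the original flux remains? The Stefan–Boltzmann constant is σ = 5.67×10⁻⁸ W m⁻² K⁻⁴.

With N identical shields there are N+1 = 3 gaps in series, each with the same radiative resistance, so the flux falls to 1/(N+1) of its unshielded value.

ratio ≈ 0.333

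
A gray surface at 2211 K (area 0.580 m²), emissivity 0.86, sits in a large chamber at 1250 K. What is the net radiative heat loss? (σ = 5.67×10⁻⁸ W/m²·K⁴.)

Q ≈ 6.07×10^5 W

Q = εσA(T⁴ − T_s⁴). T⁴ − T_s⁴ = (2211)⁴ − (1250)⁴ = 2.39×10^13 − 2.44×10^12 = 2.15×10^13 K⁴.
Q = 0.86 × 5.67×10⁻⁸ × 0.580 × 2.15×10^13 = 6.07×10^5 W.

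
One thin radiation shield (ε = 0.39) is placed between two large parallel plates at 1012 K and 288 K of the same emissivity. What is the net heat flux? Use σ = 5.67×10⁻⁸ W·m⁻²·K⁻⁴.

Each of the 2 gaps contributes resistance (2/ε − 1) = 2/0.39 − 1 = 4.128; total = 8.256.
q = σ(T₁⁴ − T₂⁴) / 8.256 = 5.67×10⁻⁸ × 1.04×10^12 / 8.256 = 7160 W/m².

q ≈ 7160 W/m²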